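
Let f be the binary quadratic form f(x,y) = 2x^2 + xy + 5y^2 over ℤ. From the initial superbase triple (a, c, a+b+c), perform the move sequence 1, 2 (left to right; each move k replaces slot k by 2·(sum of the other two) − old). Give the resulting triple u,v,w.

start (2,5,8) = (f(1,0),f(0,1),f(1,1))
replace slot 1: 2·(5+8) − 2 = 24 → (24,5,8)
replace slot 2: 2·(24+8) − 5 = 59 → (24,59,8)

24,59,8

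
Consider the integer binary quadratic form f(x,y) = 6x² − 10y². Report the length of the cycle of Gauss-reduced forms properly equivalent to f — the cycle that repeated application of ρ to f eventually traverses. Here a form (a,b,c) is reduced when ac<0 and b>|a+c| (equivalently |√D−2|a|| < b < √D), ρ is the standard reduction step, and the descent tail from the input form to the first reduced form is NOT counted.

D = 240, ⌊√D⌋ = 15
descent: ρ → (-10,0,6)
descent: ρ → (6,12,-4)  [lands on river]
river: ρ → (-4,12,6)
ρ-cycle length = 2 (tail of 2 descent steps not counted)

2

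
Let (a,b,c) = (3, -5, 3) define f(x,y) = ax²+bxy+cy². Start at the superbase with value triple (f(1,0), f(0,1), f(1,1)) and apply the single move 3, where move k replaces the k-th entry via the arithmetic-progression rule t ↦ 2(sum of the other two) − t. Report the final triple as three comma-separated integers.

start (3,3,1) = (f(1,0),f(0,1),f(1,1))
replace slot 3: 2·(3+3) − 1 = 11 → (3,3,11)

3,3,11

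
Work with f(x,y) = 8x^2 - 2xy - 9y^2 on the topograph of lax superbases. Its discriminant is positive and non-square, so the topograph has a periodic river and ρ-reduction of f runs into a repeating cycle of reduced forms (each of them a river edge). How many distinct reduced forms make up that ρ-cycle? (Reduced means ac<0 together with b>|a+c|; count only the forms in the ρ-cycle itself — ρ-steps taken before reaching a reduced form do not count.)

D = 292, ⌊√D⌋ = 17
descent: ρ → (-9,2,8)  [lands on river]
river: ρ → (8,14,-3)
river: ρ → (-3,16,3)
river: ρ → (3,14,-8)
river: ρ → (-8,2,9)
river: ρ → (9,16,-1)
river: ρ → (-1,16,9)
river: ρ → (9,2,-8)
river: ρ → (-8,14,3)
river: ρ → (3,16,-3)
river: ρ → (-3,14,8)
river: ρ → (8,2,-9)
river: ρ → (-9,16,1)
river: ρ → (1,16,-9)
ρ-cycle length = 14 (tail of 1 descent step not counted)

14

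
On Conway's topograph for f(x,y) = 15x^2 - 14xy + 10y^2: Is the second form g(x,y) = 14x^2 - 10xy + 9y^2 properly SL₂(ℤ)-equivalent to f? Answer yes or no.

D₁ = -404, D₂ = -404
f: flip: (15,-14,10)→(10,14,15)
f: translate: b→-6 (≡14 mod 20), so (10,14,15)→(10,-6,11)
f: reduced (well bottom): (10,-6,11) with a≤c, −a<b≤a
g: flip: (14,-10,9)→(9,10,14)
g: translate: b→-8 (≡10 mod 18), so (9,10,14)→(9,-8,13)
g: reduced (well bottom): (9,-8,13) with a≤c, −a<b≤a
reduced forms (10, -6, 11) vs (9, -8, 13) ⇒ inequivalent

no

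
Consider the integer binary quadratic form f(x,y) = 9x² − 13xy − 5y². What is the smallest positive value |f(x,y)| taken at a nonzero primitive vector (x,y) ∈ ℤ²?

descent: ρ → (-5,13,9)  [lands on river]
river: ρ → (9,5,-9)
river: ρ → (-9,13,5)
river: ρ → (5,17,-3)
river: ρ → (-3,13,15)
river: ρ → (15,17,-1)
river: ρ → (-1,17,15)
river: ρ → (15,13,-3)
river: ρ → (-3,17,5)
river: ρ → (5,13,-9)
river: ρ → (-9,5,9)
river: ρ → (9,13,-5)
river: ρ → (-5,17,3)
river: ρ → (3,13,-15)
river: ρ → (-15,17,1)
river: ρ → (1,17,-15)
river: ρ → (-15,13,3)
river: ρ → (3,17,-5)
closes: descent 1, river 18
min |a| on river = 1

1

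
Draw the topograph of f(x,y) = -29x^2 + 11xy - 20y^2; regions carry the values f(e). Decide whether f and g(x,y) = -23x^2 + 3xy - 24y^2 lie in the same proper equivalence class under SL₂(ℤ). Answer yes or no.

D₁ = -2199, D₂ = -2199
f is negative-definite; reduce −f:
−f: flip: (29,-11,20)→(20,11,29)
−f: reduced (well bottom): (20,11,29) with a≤c, −a<b≤a
flip sign back: reduced form of f is (-20,-11,-29)
g is negative-definite; reduce −g:
−g: reduced (well bottom): (23,-3,24) with a≤c, −a<b≤a
flip sign back: reduced form of g is (-23,3,-24)
reduced forms (-20, -11, -29) vs (-23, 3, -24) ⇒ inequivalent

no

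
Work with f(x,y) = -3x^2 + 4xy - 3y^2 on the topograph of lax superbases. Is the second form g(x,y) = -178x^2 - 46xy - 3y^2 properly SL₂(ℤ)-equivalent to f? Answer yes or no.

D₁ = -20, D₂ = -20
f is negative-definite; reduce −f:
−f: translate: b→2 (≡-4 mod 6), so (3,-4,3)→(3,2,2)
−f: flip: (3,2,2)→(2,-2,3)
−f: translate: b→2 (≡-2 mod 4), so (2,-2,3)→(2,2,3)
−f: reduced (well bottom): (2,2,3) with a≤c, −a<b≤a
flip sign back: reduced form of f is (-2,-2,-3)
g is negative-definite; reduce −g:
−g: flip: (178,46,3)→(3,-46,178)
−g: translate: b→2 (≡-46 mod 6), so (3,-46,178)→(3,2,2)
−g: flip: (3,2,2)→(2,-2,3)
−g: translate: b→2 (≡-2 mod 4), so (2,-2,3)→(2,2,3)
−g: reduced (well bottom): (2,2,3) with a≤c, −a<b≤a
flip sign back: reduced form of g is (-2,-2,-3)
reduced forms (-2, -2, -3) vs (-2, -2, -3) ⇒ equivalent

yes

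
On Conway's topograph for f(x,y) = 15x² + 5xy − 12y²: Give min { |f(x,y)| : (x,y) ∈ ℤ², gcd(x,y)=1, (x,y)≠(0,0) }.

river: ρ → (-12,19,8)
river: ρ → (8,13,-18)
river: ρ → (-18,23,3)
river: ρ → (3,25,-10)
river: ρ → (-10,15,13)
river: ρ → (13,11,-12)
river: ρ → (-12,13,12)
river: ρ → (12,11,-13)
river: ρ → (-13,15,10)
river: ρ → (10,25,-3)
river: ρ → (-3,23,18)
river: ρ → (18,13,-8)
river: ρ → (-8,19,12)
river: ρ → (12,5,-15)
river: ρ → (-15,25,2)
river: ρ → (2,27,-2)
river: ρ → (-2,25,15)
river: ρ → (15,5,-12)
closes: descent 0, river 18
min |a| on river = 2

2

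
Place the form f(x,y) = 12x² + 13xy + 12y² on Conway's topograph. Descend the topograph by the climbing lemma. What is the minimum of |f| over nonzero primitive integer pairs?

translate: b→-11 (≡13 mod 24), so (12,13,12)→(12,-11,11)
flip: (12,-11,11)→(11,11,12)
reduced (well bottom): (11,11,12) with a≤c, −a<b≤a
well minimum = a = 11

11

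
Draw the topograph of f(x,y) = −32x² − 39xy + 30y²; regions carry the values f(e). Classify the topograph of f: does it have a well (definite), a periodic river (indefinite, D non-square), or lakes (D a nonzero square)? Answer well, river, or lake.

D = b²−4ac = (-39)² − 4·(-32)·30 = 5361
D > 0 non-square ⇒ indefinite ⇒ periodic river

river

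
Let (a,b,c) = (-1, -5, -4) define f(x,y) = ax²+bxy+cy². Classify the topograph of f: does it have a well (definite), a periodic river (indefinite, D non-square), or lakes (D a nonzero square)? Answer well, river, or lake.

D = b²−4ac = (-5)² − 4·(-1)·(-4) = 9
D = 3² is a perfect square ⇒ form factors over ℤ ⇒ lakes

lake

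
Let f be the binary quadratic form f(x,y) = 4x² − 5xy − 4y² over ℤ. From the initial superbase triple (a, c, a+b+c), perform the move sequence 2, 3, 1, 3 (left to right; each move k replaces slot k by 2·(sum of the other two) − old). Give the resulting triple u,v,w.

start (4,-4,-5) = (f(1,0),f(0,1),f(1,1))
replace slot 2: 2·(4+(-5)) − (-4) = 2 → (4,2,-5)
replace slot 3: 2·(4+2) − (-5) = 17 → (4,2,17)
replace slot 1: 2·(2+17) − 4 = 34 → (34,2,17)
replace slot 3: 2·(34+2) − 17 = 55 → (34,2,55)

34,2,55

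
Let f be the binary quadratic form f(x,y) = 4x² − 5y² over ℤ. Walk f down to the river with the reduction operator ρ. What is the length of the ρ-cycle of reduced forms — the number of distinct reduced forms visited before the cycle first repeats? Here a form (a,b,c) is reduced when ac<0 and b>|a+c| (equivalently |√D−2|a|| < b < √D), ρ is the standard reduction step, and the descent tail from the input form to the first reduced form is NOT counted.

D = 80, ⌊√D⌋ = 8
descent: ρ → (-5,0,4)
descent: ρ → (4,8,-1)  [lands on river]
river: ρ → (-1,8,4)
ρ-cycle length = 2 (tail of 2 descent steps not counted)

2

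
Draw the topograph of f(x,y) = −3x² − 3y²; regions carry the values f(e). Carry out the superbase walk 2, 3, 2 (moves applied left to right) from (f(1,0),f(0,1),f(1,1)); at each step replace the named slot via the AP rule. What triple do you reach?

start (-3,-3,-6) = (f(1,0),f(0,1),f(1,1))
replace slot 2: 2·((-3)+(-6)) − (-3) = -15 → (-3,-15,-6)
replace slot 3: 2·((-3)+(-15)) − (-6) = -30 → (-3,-15,-30)
replace slot 2: 2·((-3)+(-30)) − (-15) = -51 → (-3,-51,-30)

-3,-51,-30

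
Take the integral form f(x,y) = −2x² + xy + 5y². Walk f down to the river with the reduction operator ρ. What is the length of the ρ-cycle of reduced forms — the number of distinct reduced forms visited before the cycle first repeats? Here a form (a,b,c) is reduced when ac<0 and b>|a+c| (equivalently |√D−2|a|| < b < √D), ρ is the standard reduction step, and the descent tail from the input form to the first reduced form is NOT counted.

D = 41, ⌊√D⌋ = 6
descent: ρ → (5,-1,-2)
descent: ρ → (-2,5,2)  [lands on river]
river: ρ → (2,3,-4)
river: ρ → (-4,5,1)
river: ρ → (1,5,-4)
river: ρ → (-4,3,2)
river: ρ → (2,5,-2)
river: ρ → (-2,3,4)
river: ρ → (4,5,-1)
river: ρ → (-1,5,4)
river: ρ → (4,3,-2)
ρ-cycle length = 10 (tail of 2 descent steps not counted)

10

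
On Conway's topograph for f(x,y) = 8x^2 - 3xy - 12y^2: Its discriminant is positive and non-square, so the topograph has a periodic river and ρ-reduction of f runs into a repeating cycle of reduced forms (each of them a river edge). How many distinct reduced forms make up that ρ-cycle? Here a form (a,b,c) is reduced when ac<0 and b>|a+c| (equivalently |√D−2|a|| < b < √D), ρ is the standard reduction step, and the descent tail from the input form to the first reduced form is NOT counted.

D = 393, ⌊√D⌋ = 19
descent: ρ → (-12,3,8)
descent: ρ → (8,13,-7)  [lands on river]
river: ρ → (-7,15,6)
river: ρ → (6,9,-13)
river: ρ → (-13,17,2)
river: ρ → (2,19,-4)
river: ρ → (-4,13,14)
river: ρ → (14,15,-3)
river: ρ → (-3,15,14)
river: ρ → (14,13,-4)
river: ρ → (-4,19,2)
river: ρ → (2,17,-13)
river: ρ → (-13,9,6)
river: ρ → (6,15,-7)
river: ρ → (-7,13,8)
river: ρ → (8,19,-1)
river: ρ → (-1,19,8)
ρ-cycle length = 16 (tail of 2 descent steps not counted)

16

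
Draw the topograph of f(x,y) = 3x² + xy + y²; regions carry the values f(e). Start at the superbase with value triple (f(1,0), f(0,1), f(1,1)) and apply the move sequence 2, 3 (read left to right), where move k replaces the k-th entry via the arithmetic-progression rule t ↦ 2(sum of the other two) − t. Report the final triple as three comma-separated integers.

start (3,1,5) = (f(1,0),f(0,1),f(1,1))
replace slot 2: 2·(3+5) − 1 = 15 → (3,15,5)
replace slot 3: 2·(3+15) − 5 = 31 → (3,15,31)

3,15,31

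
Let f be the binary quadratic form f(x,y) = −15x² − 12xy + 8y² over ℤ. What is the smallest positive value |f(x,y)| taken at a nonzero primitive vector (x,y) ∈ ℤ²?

descent: ρ → (8,12,-15)  [lands on river]
river: ρ → (-15,18,5)
river: ρ → (5,22,-7)
river: ρ → (-7,20,8)
closes: descent 1, river 4
min |a| on river = 5

5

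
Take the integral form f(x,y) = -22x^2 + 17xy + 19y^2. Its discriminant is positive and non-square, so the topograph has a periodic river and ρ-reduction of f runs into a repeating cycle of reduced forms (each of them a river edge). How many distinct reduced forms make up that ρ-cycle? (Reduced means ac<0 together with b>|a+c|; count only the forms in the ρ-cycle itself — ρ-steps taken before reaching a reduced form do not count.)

D = 1961, ⌊√D⌋ = 44
river: ρ → (19,21,-20)
river: ρ → (-20,19,20)
river: ρ → (20,21,-19)
river: ρ → (-19,17,22)
river: ρ → (22,27,-14)
river: ρ → (-14,29,20)
river: ρ → (20,11,-23)
river: ρ → (-23,35,8)
river: ρ → (8,29,-35)
river: ρ → (-35,41,2)
river: ρ → (2,43,-14)
river: ρ → (-14,41,5)
river: ρ → (5,39,-22)
river: ρ → (-22,5,22)
river: ρ → (22,39,-5)
river: ρ → (-5,41,14)
river: ρ → (14,43,-2)
river: ρ → (-2,41,35)
river: ρ → (35,29,-8)
river: ρ → (-8,35,23)
river: ρ → (23,11,-20)
river: ρ → (-20,29,14)
river: ρ → (14,27,-22)
river: ρ → (-22,17,19)
ρ-cycle length = 24 (tail of 0 descent steps not counted)

24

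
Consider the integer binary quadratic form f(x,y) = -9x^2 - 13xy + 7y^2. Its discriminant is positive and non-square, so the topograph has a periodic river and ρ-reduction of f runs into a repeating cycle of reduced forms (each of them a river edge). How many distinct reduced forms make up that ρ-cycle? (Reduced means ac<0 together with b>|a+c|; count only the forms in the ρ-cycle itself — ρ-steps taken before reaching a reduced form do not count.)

D = 421, ⌊√D⌋ = 20
descent: ρ → (7,13,-9)  [lands on river]
river: ρ → (-9,5,11)
river: ρ → (11,17,-3)
river: ρ → (-3,19,5)
river: ρ → (5,11,-15)
river: ρ → (-15,19,1)
river: ρ → (1,19,-15)
river: ρ → (-15,11,5)
river: ρ → (5,19,-3)
river: ρ → (-3,17,11)
river: ρ → (11,5,-9)
river: ρ → (-9,13,7)
river: ρ → (7,15,-7)
river: ρ → (-7,13,9)
river: ρ → (9,5,-11)
river: ρ → (-11,17,3)
river: ρ → (3,19,-5)
river: ρ → (-5,11,15)
river: ρ → (15,19,-1)
river: ρ → (-1,19,15)
river: ρ → (15,11,-5)
river: ρ → (-5,19,3)
river: ρ → (3,17,-11)
river: ρ → (-11,5,9)
river: ρ → (9,13,-7)
river: ρ → (-7,15,7)
ρ-cycle length = 26 (tail of 1 descent step not counted)

26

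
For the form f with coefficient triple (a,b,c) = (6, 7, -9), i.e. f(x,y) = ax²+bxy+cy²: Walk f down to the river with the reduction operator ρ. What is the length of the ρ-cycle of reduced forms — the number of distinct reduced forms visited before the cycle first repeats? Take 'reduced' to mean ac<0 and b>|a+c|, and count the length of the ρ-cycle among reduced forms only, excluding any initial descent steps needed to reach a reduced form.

D = 265, ⌊√D⌋ = 16
river: ρ → (-9,11,4)
river: ρ → (4,13,-6)
river: ρ → (-6,11,6)
river: ρ → (6,13,-4)
river: ρ → (-4,11,9)
river: ρ → (9,7,-6)
river: ρ → (-6,5,10)
river: ρ → (10,15,-1)
river: ρ → (-1,15,10)
river: ρ → (10,5,-6)
river: ρ → (-6,7,9)
river: ρ → (9,11,-4)
river: ρ → (-4,13,6)
river: ρ → (6,11,-6)
river: ρ → (-6,13,4)
river: ρ → (4,11,-9)
river: ρ → (-9,7,6)
river: ρ → (6,5,-10)
river: ρ → (-10,15,1)
river: ρ → (1,15,-10)
river: ρ → (-10,5,6)
river: ρ → (6,7,-9)
ρ-cycle length = 22 (tail of 0 descent steps not counted)

22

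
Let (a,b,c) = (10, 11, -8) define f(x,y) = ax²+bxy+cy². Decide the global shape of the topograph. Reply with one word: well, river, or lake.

D = b²−4ac = 11² − 4·10·(-8) = 441
D = 21² is a perfect square ⇒ form factors over ℤ ⇒ lakes

lake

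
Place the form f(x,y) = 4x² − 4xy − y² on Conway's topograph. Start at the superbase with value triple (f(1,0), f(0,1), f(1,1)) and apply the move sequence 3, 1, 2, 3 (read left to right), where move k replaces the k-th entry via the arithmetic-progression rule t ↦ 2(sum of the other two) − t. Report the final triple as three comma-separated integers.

start (4,-1,-1) = (f(1,0),f(0,1),f(1,1))
replace slot 3: 2·(4+(-1)) − (-1) = 7 → (4,-1,7)
replace slot 1: 2·((-1)+7) − 4 = 8 → (8,-1,7)
replace slot 2: 2·(8+7) − (-1) = 31 → (8,31,7)
replace slot 3: 2·(8+31) − 7 = 71 → (8,31,71)

8,31,71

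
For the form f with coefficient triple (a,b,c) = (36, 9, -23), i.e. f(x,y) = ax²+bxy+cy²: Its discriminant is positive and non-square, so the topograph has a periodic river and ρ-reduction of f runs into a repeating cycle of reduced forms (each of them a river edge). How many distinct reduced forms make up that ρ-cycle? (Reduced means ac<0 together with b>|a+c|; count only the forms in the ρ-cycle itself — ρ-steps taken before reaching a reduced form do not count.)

D = 3393, ⌊√D⌋ = 58
descent: ρ → (-23,37,22)  [lands on river]
river: ρ → (22,51,-9)
river: ρ → (-9,57,4)
river: ρ → (4,55,-23)
ρ-cycle length = 4 (tail of 1 descent step not counted)

4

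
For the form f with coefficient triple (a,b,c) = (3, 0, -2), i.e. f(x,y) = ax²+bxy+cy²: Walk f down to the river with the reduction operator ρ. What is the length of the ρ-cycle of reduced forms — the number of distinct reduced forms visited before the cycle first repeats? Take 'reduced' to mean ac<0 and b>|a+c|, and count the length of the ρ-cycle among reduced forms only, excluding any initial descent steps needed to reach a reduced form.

D = 24, ⌊√D⌋ = 4
descent: ρ → (-2,4,1)  [lands on river]
river: ρ → (1,4,-2)
ρ-cycle length = 2 (tail of 1 descent step not counted)

2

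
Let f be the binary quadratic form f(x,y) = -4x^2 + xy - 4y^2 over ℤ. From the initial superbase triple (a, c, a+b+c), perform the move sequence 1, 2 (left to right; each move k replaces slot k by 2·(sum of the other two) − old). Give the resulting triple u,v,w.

start (-4,-4,-7) = (f(1,0),f(0,1),f(1,1))
replace slot 1: 2·((-4)+(-7)) − (-4) = -18 → (-18,-4,-7)
replace slot 2: 2·((-18)+(-7)) − (-4) = -46 → (-18,-46,-7)

-18,-46,-7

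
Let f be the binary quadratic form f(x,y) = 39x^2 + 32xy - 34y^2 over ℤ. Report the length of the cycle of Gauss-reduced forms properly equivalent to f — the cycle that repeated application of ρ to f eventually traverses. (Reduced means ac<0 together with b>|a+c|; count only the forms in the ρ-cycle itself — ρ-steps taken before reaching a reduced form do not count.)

D = 6328, ⌊√D⌋ = 79
river: ρ → (-34,36,37)
river: ρ → (37,38,-33)
river: ρ → (-33,28,42)
river: ρ → (42,56,-19)
river: ρ → (-19,58,39)
river: ρ → (39,20,-38)
river: ρ → (-38,56,21)
river: ρ → (21,70,-17)
river: ρ → (-17,66,29)
river: ρ → (29,50,-33)
river: ρ → (-33,16,46)
river: ρ → (46,76,-3)
river: ρ → (-3,74,71)
river: ρ → (71,68,-6)
river: ρ → (-6,76,23)
river: ρ → (23,62,-27)
river: ρ → (-27,46,39)
river: ρ → (39,32,-34)
ρ-cycle length = 18 (tail of 0 descent steps not counted)

18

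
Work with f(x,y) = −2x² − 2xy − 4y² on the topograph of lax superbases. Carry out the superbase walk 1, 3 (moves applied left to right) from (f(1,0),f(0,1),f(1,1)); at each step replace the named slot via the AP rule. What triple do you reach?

start (-2,-4,-8) = (f(1,0),f(0,1),f(1,1))
replace slot 1: 2·((-4)+(-8)) − (-2) = -22 → (-22,-4,-8)
replace slot 3: 2·((-22)+(-4)) − (-8) = -44 → (-22,-4,-44)

-22,-4,-44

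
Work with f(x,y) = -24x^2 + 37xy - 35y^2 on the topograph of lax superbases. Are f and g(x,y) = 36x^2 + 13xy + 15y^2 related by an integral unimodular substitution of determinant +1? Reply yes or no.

D₁ = -1991, D₂ = -1991
f is negative-definite; reduce −f:
−f: translate: b→11 (≡-37 mod 48), so (24,-37,35)→(24,11,22)
−f: flip: (24,11,22)→(22,-11,24)
−f: reduced (well bottom): (22,-11,24) with a≤c, −a<b≤a
flip sign back: reduced form of f is (-22,11,-24)
g: flip: (36,13,15)→(15,-13,36)
g: reduced (well bottom): (15,-13,36) with a≤c, −a<b≤a
reduced forms (-22, 11, -24) vs (15, -13, 36) ⇒ inequivalent

no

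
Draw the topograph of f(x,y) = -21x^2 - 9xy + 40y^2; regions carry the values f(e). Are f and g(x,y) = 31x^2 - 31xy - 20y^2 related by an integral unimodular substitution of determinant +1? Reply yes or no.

D₁ = 3441, D₂ = 3441
river cycle of f (length 38): (-21, 33, 28), (28, 23, -26), (-26, 29, 25), (25, 21, -30), (-30, 39, 16), (16, 57, -3), (-3, 57, 16), (16, 39, -30), (-30, 21, 25), (25, 29, -26), … (28 more)
river cycle of g (length 36): (-20, 31, 31), (31, 31, -20), (-20, 49, 13), (13, 55, -8), (-8, 57, 6), (6, 51, -35), (-35, 19, 22), (22, 25, -32), (-32, 39, 15), (15, 51, -14), … (26 more)
cycles differ ⇒ inequivalent

no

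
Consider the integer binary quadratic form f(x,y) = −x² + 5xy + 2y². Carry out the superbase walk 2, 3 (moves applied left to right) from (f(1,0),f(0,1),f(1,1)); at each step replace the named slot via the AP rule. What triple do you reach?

start (-1,2,6) = (f(1,0),f(0,1),f(1,1))
replace slot 2: 2·((-1)+6) − 2 = 8 → (-1,8,6)
replace slot 3: 2·((-1)+8) − 6 = 8 → (-1,8,8)

-1,8,8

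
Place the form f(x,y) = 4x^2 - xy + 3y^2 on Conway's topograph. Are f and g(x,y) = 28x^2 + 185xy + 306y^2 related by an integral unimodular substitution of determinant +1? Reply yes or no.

D₁ = -47, D₂ = -47
f: flip: (4,-1,3)→(3,1,4)
f: reduced (well bottom): (3,1,4) with a≤c, −a<b≤a
g: translate: b→17 (≡185 mod 56), so (28,185,306)→(28,17,3)
g: flip: (28,17,3)→(3,-17,28)
g: translate: b→1 (≡-17 mod 6), so (3,-17,28)→(3,1,4)
g: reduced (well bottom): (3,1,4) with a≤c, −a<b≤a
reduced forms (3, 1, 4) vs (3, 1, 4) ⇒ equivalent

yes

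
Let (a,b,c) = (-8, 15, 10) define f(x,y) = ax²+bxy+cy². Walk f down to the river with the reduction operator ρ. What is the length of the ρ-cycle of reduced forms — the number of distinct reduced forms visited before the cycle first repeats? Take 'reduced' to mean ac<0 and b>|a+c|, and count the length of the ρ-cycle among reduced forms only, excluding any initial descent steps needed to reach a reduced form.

D = 545, ⌊√D⌋ = 23
river: ρ → (10,5,-13)
river: ρ → (-13,21,2)
river: ρ → (2,23,-2)
river: ρ → (-2,21,13)
river: ρ → (13,5,-10)
river: ρ → (-10,15,8)
river: ρ → (8,17,-8)
river: ρ → (-8,15,10)
ρ-cycle length = 8 (tail of 0 descent steps not counted)

8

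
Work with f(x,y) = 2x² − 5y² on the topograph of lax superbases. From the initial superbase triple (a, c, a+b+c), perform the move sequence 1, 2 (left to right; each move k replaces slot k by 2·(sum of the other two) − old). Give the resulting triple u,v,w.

start (2,-5,-3) = (f(1,0),f(0,1),f(1,1))
replace slot 1: 2·((-5)+(-3)) − 2 = -18 → (-18,-5,-3)
replace slot 2: 2·((-18)+(-3)) − (-5) = -37 → (-18,-37,-3)

-18,-37,-3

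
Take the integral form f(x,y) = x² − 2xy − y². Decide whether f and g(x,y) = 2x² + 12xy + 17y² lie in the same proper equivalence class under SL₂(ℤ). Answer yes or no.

D₁ = 8, D₂ = 8
river cycle of f (length 2): (-1, 2, 1), (1, 2, -1)
river cycle of g (length 2): (-1, 2, 1), (1, 2, -1)
cycles coincide ⇒ equivalent

yes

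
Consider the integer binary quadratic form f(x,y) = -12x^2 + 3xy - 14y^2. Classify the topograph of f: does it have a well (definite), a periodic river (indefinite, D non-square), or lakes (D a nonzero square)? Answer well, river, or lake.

D = b²−4ac = 3² − 4·(-12)·(-14) = -663
D < 0 ⇒ definite ⇒ every region one sign ⇒ single well

well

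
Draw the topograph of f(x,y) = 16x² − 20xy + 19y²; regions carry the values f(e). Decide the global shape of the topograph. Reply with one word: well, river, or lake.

D = b²−4ac = (-20)² − 4·16·19 = -816
D < 0 ⇒ definite ⇒ every region one sign ⇒ single well

well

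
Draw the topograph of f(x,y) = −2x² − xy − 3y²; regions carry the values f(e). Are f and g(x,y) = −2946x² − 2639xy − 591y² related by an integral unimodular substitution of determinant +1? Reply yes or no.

D₁ = -23, D₂ = -23
f is negative-definite; reduce −f:
−f: reduced (well bottom): (2,1,3) with a≤c, −a<b≤a
flip sign back: reduced form of f is (-2,-1,-3)
g is negative-definite; reduce −g:
−g: flip: (2946,2639,591)→(591,-2639,2946)
−g: translate: b→-275 (≡-2639 mod 1182), so (591,-2639,2946)→(591,-275,32)
−g: flip: (591,-275,32)→(32,275,591)
−g: translate: b→19 (≡275 mod 64), so (32,275,591)→(32,19,3)
−g: flip: (32,19,3)→(3,-19,32)
−g: translate: b→-1 (≡-19 mod 6), so (3,-19,32)→(3,-1,2)
−g: flip: (3,-1,2)→(2,1,3)
−g: reduced (well bottom): (2,1,3) with a≤c, −a<b≤a
flip sign back: reduced form of g is (-2,-1,-3)
reduced forms (-2, -1, -3) vs (-2, -1, -3) ⇒ equivalent

yes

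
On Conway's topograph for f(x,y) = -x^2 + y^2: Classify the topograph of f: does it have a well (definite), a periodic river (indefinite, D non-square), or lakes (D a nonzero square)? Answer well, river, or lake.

D = b²−4ac = 0² − 4·(-1)·1 = 4
D = 2² is a perfect square ⇒ form factors over ℤ ⇒ lakes

lake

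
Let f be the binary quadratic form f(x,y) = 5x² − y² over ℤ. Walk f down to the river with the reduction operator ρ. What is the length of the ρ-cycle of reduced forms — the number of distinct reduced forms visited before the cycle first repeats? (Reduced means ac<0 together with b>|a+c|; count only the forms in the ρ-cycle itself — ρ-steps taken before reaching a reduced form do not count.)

D = 20, ⌊√D⌋ = 4
descent: ρ → (-1,4,1)  [lands on river]
river: ρ → (1,4,-1)
ρ-cycle length = 2 (tail of 1 descent step not counted)

2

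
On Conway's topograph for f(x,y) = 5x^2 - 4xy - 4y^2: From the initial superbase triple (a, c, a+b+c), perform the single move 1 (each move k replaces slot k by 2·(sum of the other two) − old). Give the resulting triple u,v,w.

start (5,-4,-3) = (f(1,0),f(0,1),f(1,1))
replace slot 1: 2·((-4)+(-3)) − 5 = -19 → (-19,-4,-3)

-19,-4,-3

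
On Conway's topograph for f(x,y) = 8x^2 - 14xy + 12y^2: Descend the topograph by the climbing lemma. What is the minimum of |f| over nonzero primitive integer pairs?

translate: b→2 (≡-14 mod 16), so (8,-14,12)→(8,2,6)
flip: (8,2,6)→(6,-2,8)
reduced (well bottom): (6,-2,8) with a≤c, −a<b≤a
well minimum = a = 6

6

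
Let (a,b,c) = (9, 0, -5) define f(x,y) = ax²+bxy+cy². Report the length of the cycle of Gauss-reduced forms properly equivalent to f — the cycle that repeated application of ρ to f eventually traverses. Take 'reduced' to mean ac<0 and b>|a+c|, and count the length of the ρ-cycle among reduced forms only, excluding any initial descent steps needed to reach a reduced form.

D = 180, ⌊√D⌋ = 13
descent: ρ → (-5,10,4)  [lands on river]
river: ρ → (4,6,-9)
river: ρ → (-9,12,1)
river: ρ → (1,12,-9)
river: ρ → (-9,6,4)
river: ρ → (4,10,-5)
ρ-cycle length = 6 (tail of 1 descent step not counted)

6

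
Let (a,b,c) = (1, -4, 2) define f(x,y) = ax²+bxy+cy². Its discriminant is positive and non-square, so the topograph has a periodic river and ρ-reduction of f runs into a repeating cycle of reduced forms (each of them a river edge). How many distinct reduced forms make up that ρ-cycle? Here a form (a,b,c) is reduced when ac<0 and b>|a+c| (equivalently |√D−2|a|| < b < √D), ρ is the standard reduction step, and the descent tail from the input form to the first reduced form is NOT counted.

D = 8, ⌊√D⌋ = 2
descent: ρ → (2,0,-1)
descent: ρ → (-1,2,1)  [lands on river]
river: ρ → (1,2,-1)
ρ-cycle length = 2 (tail of 2 descent steps not counted)

2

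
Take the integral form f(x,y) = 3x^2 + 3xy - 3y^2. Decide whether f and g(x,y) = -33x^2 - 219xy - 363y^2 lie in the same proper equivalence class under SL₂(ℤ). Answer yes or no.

D₁ = 45, D₂ = 45
river cycle of f (length 2): (-3, 3, 3), (3, 3, -3)
river cycle of g (length 2): (-3, 3, 3), (3, 3, -3)
cycles coincide ⇒ equivalent

yes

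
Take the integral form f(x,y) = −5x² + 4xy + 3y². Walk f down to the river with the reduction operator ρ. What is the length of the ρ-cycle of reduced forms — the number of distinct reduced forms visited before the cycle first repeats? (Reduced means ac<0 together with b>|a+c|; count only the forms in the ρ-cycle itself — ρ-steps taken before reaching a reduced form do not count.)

D = 76, ⌊√D⌋ = 8
river: ρ → (3,8,-1)
river: ρ → (-1,8,3)
river: ρ → (3,4,-5)
river: ρ → (-5,6,2)
river: ρ → (2,6,-5)
river: ρ → (-5,4,3)
ρ-cycle length = 6 (tail of 0 descent steps not counted)

6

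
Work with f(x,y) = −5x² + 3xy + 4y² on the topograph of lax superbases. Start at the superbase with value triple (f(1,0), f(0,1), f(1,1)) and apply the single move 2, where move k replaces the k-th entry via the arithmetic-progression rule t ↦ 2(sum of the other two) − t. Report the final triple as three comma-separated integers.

start (-5,4,2) = (f(1,0),f(0,1),f(1,1))
replace slot 2: 2·((-5)+2) − 4 = -10 → (-5,-10,2)

-5,-10,2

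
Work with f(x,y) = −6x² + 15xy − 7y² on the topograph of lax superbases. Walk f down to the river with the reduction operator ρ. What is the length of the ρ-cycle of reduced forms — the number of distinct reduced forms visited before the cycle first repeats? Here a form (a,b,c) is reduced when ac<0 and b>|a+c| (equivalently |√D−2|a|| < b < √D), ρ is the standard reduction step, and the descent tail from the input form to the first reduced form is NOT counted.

D = 57, ⌊√D⌋ = 7
descent: ρ → (-7,-1,2)
descent: ρ → (2,5,-4)  [lands on river]
river: ρ → (-4,3,3)
river: ρ → (3,3,-4)
river: ρ → (-4,5,2)
river: ρ → (2,7,-1)
river: ρ → (-1,7,2)
ρ-cycle length = 6 (tail of 2 descent steps not counted)

6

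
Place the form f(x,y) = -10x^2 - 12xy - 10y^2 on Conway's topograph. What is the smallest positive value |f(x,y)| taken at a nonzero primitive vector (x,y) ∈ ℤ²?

translate: b→-8 (≡12 mod 20), so (10,12,10)→(10,-8,8)
flip: (10,-8,8)→(8,8,10)
reduced (well bottom): (8,8,10) with a≤c, −a<b≤a
well minimum |f| = |-8| = 8 (negative-definite)

8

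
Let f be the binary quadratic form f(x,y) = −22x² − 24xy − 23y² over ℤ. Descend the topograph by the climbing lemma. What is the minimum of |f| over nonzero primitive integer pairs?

translate: b→-20 (≡24 mod 44), so (22,24,23)→(22,-20,21)
flip: (22,-20,21)→(21,20,22)
reduced (well bottom): (21,20,22) with a≤c, −a<b≤a
well minimum |f| = |-21| = 21 (negative-definite)

21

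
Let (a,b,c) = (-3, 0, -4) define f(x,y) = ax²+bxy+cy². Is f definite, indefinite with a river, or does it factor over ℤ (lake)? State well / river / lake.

D = b²−4ac = 0² − 4·(-3)·(-4) = -48
D < 0 ⇒ definite ⇒ every region one sign ⇒ single well

well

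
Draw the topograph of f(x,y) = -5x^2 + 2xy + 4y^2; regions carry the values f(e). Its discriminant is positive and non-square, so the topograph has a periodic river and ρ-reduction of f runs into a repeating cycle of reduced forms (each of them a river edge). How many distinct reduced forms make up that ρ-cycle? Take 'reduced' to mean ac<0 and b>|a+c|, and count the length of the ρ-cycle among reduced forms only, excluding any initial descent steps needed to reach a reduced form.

D = 84, ⌊√D⌋ = 9
river: ρ → (4,6,-3)
river: ρ → (-3,6,4)
river: ρ → (4,2,-5)
river: ρ → (-5,8,1)
river: ρ → (1,8,-5)
river: ρ → (-5,2,4)
ρ-cycle length = 6 (tail of 0 descent steps not counted)

6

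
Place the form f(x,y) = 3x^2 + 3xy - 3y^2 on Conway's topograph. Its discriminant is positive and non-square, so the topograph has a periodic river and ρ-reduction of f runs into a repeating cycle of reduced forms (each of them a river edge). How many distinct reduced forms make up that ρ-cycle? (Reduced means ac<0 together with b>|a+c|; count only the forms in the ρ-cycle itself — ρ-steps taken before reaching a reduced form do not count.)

D = 45, ⌊√D⌋ = 6
river: ρ → (-3,3,3)
river: ρ → (3,3,-3)
ρ-cycle length = 2 (tail of 0 descent steps not counted)

2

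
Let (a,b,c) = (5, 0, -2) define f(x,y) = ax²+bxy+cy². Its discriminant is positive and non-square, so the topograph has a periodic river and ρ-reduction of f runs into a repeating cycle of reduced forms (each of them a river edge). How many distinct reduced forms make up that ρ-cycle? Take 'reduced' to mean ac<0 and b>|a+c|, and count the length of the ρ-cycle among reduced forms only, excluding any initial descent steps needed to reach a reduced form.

D = 40, ⌊√D⌋ = 6
descent: ρ → (-2,4,3)  [lands on river]
river: ρ → (3,2,-3)
river: ρ → (-3,4,2)
river: ρ → (2,4,-3)
river: ρ → (-3,2,3)
river: ρ → (3,4,-2)
ρ-cycle length = 6 (tail of 1 descent step not counted)

6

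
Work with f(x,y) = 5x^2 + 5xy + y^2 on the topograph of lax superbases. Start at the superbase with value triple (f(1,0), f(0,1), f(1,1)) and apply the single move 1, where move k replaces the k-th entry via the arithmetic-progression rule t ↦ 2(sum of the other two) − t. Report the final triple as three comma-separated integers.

start (5,1,11) = (f(1,0),f(0,1),f(1,1))
replace slot 1: 2·(1+11) − 5 = 19 → (19,1,11)

19,1,11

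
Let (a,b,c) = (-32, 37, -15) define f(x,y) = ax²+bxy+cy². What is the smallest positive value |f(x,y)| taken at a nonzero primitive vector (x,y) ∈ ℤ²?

translate: b→27 (≡-37 mod 64), so (32,-37,15)→(32,27,10)
flip: (32,27,10)→(10,-27,32)
translate: b→-7 (≡-27 mod 20), so (10,-27,32)→(10,-7,15)
reduced (well bottom): (10,-7,15) with a≤c, −a<b≤a
well minimum |f| = |-10| = 10 (negative-definite)

10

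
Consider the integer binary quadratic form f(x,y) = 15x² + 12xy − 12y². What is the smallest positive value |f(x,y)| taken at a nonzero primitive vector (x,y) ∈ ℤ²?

river: ρ → (-12,12,15)
river: ρ → (15,18,-9)
river: ρ → (-9,18,15)
river: ρ → (15,12,-12)
closes: descent 0, river 4
min |a| on river = 9

9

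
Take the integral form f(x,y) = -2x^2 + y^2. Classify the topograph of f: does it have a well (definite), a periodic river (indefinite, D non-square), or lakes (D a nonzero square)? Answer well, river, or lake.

D = b²−4ac = 0² − 4·(-2)·1 = 8
D > 0 non-square ⇒ indefinite ⇒ periodic river

river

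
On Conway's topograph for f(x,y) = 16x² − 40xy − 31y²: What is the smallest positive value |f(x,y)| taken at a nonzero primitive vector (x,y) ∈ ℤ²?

descent: ρ → (-31,40,16)  [lands on river]
river: ρ → (16,56,-7)
river: ρ → (-7,56,16)
river: ρ → (16,40,-31)
river: ρ → (-31,22,25)
river: ρ → (25,28,-28)
river: ρ → (-28,28,25)
river: ρ → (25,22,-31)
closes: descent 1, river 8
min |a| on river = 7

7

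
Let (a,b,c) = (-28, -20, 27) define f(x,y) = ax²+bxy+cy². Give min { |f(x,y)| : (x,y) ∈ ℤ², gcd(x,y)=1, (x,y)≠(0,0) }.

descent: ρ → (27,20,-28)  [lands on river]
river: ρ → (-28,36,19)
river: ρ → (19,40,-24)
river: ρ → (-24,56,3)
river: ρ → (3,58,-5)
river: ρ → (-5,52,36)
river: ρ → (36,20,-21)
river: ρ → (-21,22,35)
river: ρ → (35,48,-8)
river: ρ → (-8,48,35)
river: ρ → (35,22,-21)
river: ρ → (-21,20,36)
river: ρ → (36,52,-5)
river: ρ → (-5,58,3)
river: ρ → (3,56,-24)
river: ρ → (-24,40,19)
river: ρ → (19,36,-28)
river: ρ → (-28,20,27)
river: ρ → (27,34,-21)
river: ρ → (-21,50,11)
river: ρ → (11,38,-45)
river: ρ → (-45,52,4)
river: ρ → (4,52,-45)
river: ρ → (-45,38,11)
river: ρ → (11,50,-21)
river: ρ → (-21,34,27)
closes: descent 1, river 26
min |a| on river = 3

3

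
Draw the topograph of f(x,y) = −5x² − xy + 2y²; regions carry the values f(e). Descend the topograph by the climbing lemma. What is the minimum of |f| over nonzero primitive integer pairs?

descent: ρ → (2,5,-2)  [lands on river]
river: ρ → (-2,3,4)
river: ρ → (4,5,-1)
river: ρ → (-1,5,4)
river: ρ → (4,3,-2)
river: ρ → (-2,5,2)
river: ρ → (2,3,-4)
river: ρ → (-4,5,1)
river: ρ → (1,5,-4)
river: ρ → (-4,3,2)
closes: descent 1, river 10
min |a| on river = 1

1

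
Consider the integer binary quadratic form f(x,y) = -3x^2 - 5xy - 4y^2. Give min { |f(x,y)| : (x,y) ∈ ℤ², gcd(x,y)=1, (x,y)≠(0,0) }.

translate: b→-1 (≡5 mod 6), so (3,5,4)→(3,-1,2)
flip: (3,-1,2)→(2,1,3)
reduced (well bottom): (2,1,3) with a≤c, −a<b≤a
well minimum |f| = |-2| = 2 (negative-definite)

2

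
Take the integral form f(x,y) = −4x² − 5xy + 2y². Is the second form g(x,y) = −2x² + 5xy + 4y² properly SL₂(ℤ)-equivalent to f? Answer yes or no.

D₁ = 57, D₂ = 57
river cycle of f (length 6): (2, 5, -4), (-4, 3, 3), (3, 3, -4), (-4, 5, 2), (2, 7, -1), (-1, 7, 2)
river cycle of g (length 6): (4, 3, -3), (-3, 3, 4), (4, 5, -2), (-2, 7, 1), (1, 7, -2), (-2, 5, 4)
cycles differ ⇒ inequivalent

no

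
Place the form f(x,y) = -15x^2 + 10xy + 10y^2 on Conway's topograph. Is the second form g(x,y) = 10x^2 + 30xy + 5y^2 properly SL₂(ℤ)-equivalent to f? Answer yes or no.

D₁ = 700, D₂ = 700
river cycle of f (length 4): (10, 10, -15), (-15, 20, 5), (5, 20, -15), (-15, 10, 10)
river cycle of g (length 4): (5, 20, -15), (-15, 10, 10), (10, 10, -15), (-15, 20, 5)
cycles coincide ⇒ equivalent

yes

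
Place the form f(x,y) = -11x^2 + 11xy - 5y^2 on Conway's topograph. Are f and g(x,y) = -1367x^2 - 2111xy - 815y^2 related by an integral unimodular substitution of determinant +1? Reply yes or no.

D₁ = -99, D₂ = -99
f is negative-definite; reduce −f:
−f: translate: b→11 (≡-11 mod 22), so (11,-11,5)→(11,11,5)
−f: flip: (11,11,5)→(5,-11,11)
−f: translate: b→-1 (≡-11 mod 10), so (5,-11,11)→(5,-1,5)
−f: flip: (5,-1,5)→(5,1,5)
−f: reduced (well bottom): (5,1,5) with a≤c, −a<b≤a
flip sign back: reduced form of f is (-5,-1,-5)
g is negative-definite; reduce −g:
−g: translate: b→-623 (≡2111 mod 2734), so (1367,2111,815)→(1367,-623,71)
−g: flip: (1367,-623,71)→(71,623,1367)
−g: translate: b→55 (≡623 mod 142), so (71,623,1367)→(71,55,11)
−g: flip: (71,55,11)→(11,-55,71)
−g: translate: b→11 (≡-55 mod 22), so (11,-55,71)→(11,11,5)
−g: flip: (11,11,5)→(5,-11,11)
−g: translate: b→-1 (≡-11 mod 10), so (5,-11,11)→(5,-1,5)
−g: flip: (5,-1,5)→(5,1,5)
−g: reduced (well bottom): (5,1,5) with a≤c, −a<b≤a
flip sign back: reduced form of g is (-5,-1,-5)
reduced forms (-5, -1, -5) vs (-5, -1, -5) ⇒ equivalent

yes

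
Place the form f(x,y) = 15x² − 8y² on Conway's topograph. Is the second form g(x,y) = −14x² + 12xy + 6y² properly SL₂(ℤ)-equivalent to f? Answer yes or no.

D₁ = 480, D₂ = 480
river cycle of f (length 4): (-8, 16, 7), (7, 12, -12), (-12, 12, 7), (7, 16, -8)
river cycle of g (length 4): (6, 12, -14), (-14, 16, 4), (4, 16, -14), (-14, 12, 6)
cycles differ ⇒ inequivalent

no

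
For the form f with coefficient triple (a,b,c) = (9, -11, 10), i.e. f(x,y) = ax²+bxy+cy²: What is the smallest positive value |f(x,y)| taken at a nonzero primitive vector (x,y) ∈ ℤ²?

translate: b→7 (≡-11 mod 18), so (9,-11,10)→(9,7,8)
flip: (9,7,8)→(8,-7,9)
reduced (well bottom): (8,-7,9) with a≤c, −a<b≤a
well minimum = a = 8

8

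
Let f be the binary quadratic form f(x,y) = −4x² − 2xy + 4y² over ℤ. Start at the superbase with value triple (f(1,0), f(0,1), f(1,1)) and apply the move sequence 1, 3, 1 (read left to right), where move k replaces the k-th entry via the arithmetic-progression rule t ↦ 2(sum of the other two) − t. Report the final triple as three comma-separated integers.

start (-4,4,-2) = (f(1,0),f(0,1),f(1,1))
replace slot 1: 2·(4+(-2)) − (-4) = 8 → (8,4,-2)
replace slot 3: 2·(8+4) − (-2) = 26 → (8,4,26)
replace slot 1: 2·(4+26) − 8 = 52 → (52,4,26)

52,4,26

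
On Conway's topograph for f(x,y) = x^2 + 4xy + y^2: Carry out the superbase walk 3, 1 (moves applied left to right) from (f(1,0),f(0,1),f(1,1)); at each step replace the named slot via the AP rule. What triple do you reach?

start (1,1,6) = (f(1,0),f(0,1),f(1,1))
replace slot 3: 2·(1+1) − 6 = -2 → (1,1,-2)
replace slot 1: 2·(1+(-2)) − 1 = -3 → (-3,1,-2)

-3,1,-2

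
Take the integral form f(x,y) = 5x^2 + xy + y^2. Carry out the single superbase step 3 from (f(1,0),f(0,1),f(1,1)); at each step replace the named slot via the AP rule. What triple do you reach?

start (5,1,7) = (f(1,0),f(0,1),f(1,1))
replace slot 3: 2·(5+1) − 7 = 5 → (5,1,5)

5,1,5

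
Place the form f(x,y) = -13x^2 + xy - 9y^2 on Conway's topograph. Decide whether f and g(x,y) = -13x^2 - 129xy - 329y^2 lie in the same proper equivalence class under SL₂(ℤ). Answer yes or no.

D₁ = -467, D₂ = -467
f is negative-definite; reduce −f:
−f: flip: (13,-1,9)→(9,1,13)
−f: reduced (well bottom): (9,1,13) with a≤c, −a<b≤a
flip sign back: reduced form of f is (-9,-1,-13)
g is negative-definite; reduce −g:
−g: translate: b→-1 (≡129 mod 26), so (13,129,329)→(13,-1,9)
−g: flip: (13,-1,9)→(9,1,13)
−g: reduced (well bottom): (9,1,13) with a≤c, −a<b≤a
flip sign back: reduced form of g is (-9,-1,-13)
reduced forms (-9, -1, -13) vs (-9, -1, -13) ⇒ equivalent

yes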